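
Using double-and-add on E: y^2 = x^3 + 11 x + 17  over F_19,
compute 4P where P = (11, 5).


k = 4 = 100_2 (binary, LSB first: 001)
Double-and-add from P = (11, 5):
  bit 0 = 0: acc unchanged = O
  bit 1 = 0: acc unchanged = O
  bit 2 = 1: acc = O + (4, 7) = (4, 7)

4P = (4, 7)


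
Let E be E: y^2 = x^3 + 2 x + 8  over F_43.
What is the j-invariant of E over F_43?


Delta = -16(4 a^3 + 27 b^2) mod 43 = 5
-1728 * (4 a)^3 = -1728 * (4*2)^3 mod 43 = 32
j = 32 * 5^(-1) mod 43 = 15

j = 15 (mod 43)


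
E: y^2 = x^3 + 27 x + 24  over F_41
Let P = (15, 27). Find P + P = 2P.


Doubling: s = (3 x1^2 + a) / (2 y1)
s = (3*15^2 + 27) / (2*27) mod 41 = 13
x3 = s^2 - 2 x1 mod 41 = 13^2 - 2*15 = 16
y3 = s (x1 - x3) - y1 mod 41 = 13 * (15 - 16) - 27 = 1

2P = (16, 1)


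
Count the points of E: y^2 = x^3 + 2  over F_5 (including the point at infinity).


For each x in F_5, count y with y^2 = x^3 + 0 x + 2 mod 5:
  x = 2: RHS = 0, y in [0]  -> 1 point(s)
  x = 3: RHS = 4, y in [2, 3]  -> 2 point(s)
  x = 4: RHS = 1, y in [1, 4]  -> 2 point(s)
Affine points: 5. Add the point at infinity: total = 6.

#E(F_5) = 6


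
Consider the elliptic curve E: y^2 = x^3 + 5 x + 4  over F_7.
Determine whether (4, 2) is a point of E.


Check whether y^2 = x^3 + 5 x + 4 (mod 7) for (x, y) = (4, 2).
LHS: y^2 = 2^2 mod 7 = 4
RHS: x^3 + 5 x + 4 = 4^3 + 5*4 + 4 mod 7 = 4
LHS = RHS

Yes, on the curve


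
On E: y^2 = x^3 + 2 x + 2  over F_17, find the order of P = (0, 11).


Compute successive multiples of P until we hit O:
  1P = (0, 11)
  2P = (9, 16)
  3P = (6, 14)
  4P = (7, 11)
  5P = (10, 6)
  6P = (3, 16)
  7P = (13, 7)
  8P = (5, 1)
  ... (continuing to 19P)
  19P = O

ord(P) = 19


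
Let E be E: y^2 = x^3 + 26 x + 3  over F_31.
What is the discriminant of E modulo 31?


4 a^3 + 27 b^2 = 4*26^3 + 27*3^2 = 70304 + 243 = 70547
Delta = -16 * (70547) = -1128752
Delta mod 31 = 20

Delta = 20 (mod 31)


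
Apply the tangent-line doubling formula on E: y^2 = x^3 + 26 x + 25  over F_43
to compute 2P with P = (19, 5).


Doubling: s = (3 x1^2 + a) / (2 y1)
s = (3*19^2 + 26) / (2*5) mod 43 = 12
x3 = s^2 - 2 x1 mod 43 = 12^2 - 2*19 = 20
y3 = s (x1 - x3) - y1 mod 43 = 12 * (19 - 20) - 5 = 26

2P = (20, 26)


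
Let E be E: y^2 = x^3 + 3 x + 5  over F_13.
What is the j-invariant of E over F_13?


Delta = -16(4 a^3 + 27 b^2) mod 13 = 4
-1728 * (4 a)^3 = -1728 * (4*3)^3 mod 13 = 12
j = 12 * 4^(-1) mod 13 = 3

j = 3 (mod 13)


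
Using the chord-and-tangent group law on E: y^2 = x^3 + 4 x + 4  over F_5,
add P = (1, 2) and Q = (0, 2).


P != Q, so use the chord formula.
s = (y2 - y1) / (x2 - x1) = (0) / (4) mod 5 = 0
x3 = s^2 - x1 - x2 mod 5 = 0^2 - 1 - 0 = 4
y3 = s (x1 - x3) - y1 mod 5 = 0 * (1 - 4) - 2 = 3

P + Q = (4, 3)


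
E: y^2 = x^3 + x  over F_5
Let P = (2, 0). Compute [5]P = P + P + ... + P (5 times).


k = 5 = 101_2 (binary, LSB first: 101)
Double-and-add from P = (2, 0):
  bit 0 = 1: acc = O + (2, 0) = (2, 0)
  bit 1 = 0: acc unchanged = (2, 0)
  bit 2 = 1: acc = (2, 0) + O = (2, 0)

5P = (2, 0)


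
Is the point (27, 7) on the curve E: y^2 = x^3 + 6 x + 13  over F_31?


Check whether y^2 = x^3 + 6 x + 13 (mod 31) for (x, y) = (27, 7).
LHS: y^2 = 7^2 mod 31 = 18
RHS: x^3 + 6 x + 13 = 27^3 + 6*27 + 13 mod 31 = 18
LHS = RHS

Yes, on the curve


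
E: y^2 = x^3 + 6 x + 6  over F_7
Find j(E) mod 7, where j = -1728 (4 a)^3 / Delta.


Delta = -16(4 a^3 + 27 b^2) mod 7 = 3
-1728 * (4 a)^3 = -1728 * (4*6)^3 mod 7 = 6
j = 6 * 3^(-1) mod 7 = 2

j = 2 (mod 7)


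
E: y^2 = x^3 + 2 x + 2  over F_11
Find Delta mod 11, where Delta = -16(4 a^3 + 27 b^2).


4 a^3 + 27 b^2 = 4*2^3 + 27*2^2 = 32 + 108 = 140
Delta = -16 * (140) = -2240
Delta mod 11 = 4

Delta = 4 (mod 11)


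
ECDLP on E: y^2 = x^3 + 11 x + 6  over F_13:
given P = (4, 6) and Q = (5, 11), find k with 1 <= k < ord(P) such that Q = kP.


Enumerate multiples of P until we hit Q = (5, 11):
  1P = (4, 6)
  2P = (2, 6)
  3P = (7, 7)
  4P = (5, 11)
Match found at i = 4.

k = 4


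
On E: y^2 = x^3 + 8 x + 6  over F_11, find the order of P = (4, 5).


Compute successive multiples of P until we hit O:
  1P = (4, 5)
  2P = (4, 6)
  3P = O

ord(P) = 3


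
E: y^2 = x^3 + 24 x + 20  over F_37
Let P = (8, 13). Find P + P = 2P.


Doubling: s = (3 x1^2 + a) / (2 y1)
s = (3*8^2 + 24) / (2*13) mod 37 = 14
x3 = s^2 - 2 x1 mod 37 = 14^2 - 2*8 = 32
y3 = s (x1 - x3) - y1 mod 37 = 14 * (8 - 32) - 13 = 21

2P = (32, 21)


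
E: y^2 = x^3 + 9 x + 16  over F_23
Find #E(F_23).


For each x in F_23, count y with y^2 = x^3 + 9 x + 16 mod 23:
  x = 0: RHS = 16, y in [4, 19]  -> 2 point(s)
  x = 1: RHS = 3, y in [7, 16]  -> 2 point(s)
  x = 3: RHS = 1, y in [1, 22]  -> 2 point(s)
  x = 4: RHS = 1, y in [1, 22]  -> 2 point(s)
  x = 5: RHS = 2, y in [5, 18]  -> 2 point(s)
  x = 7: RHS = 8, y in [10, 13]  -> 2 point(s)
  x = 8: RHS = 2, y in [5, 18]  -> 2 point(s)
  x = 10: RHS = 2, y in [5, 18]  -> 2 point(s)
  x = 12: RHS = 12, y in [9, 14]  -> 2 point(s)
  x = 16: RHS = 1, y in [1, 22]  -> 2 point(s)
  x = 19: RHS = 8, y in [10, 13]  -> 2 point(s)
  x = 20: RHS = 8, y in [10, 13]  -> 2 point(s)
  x = 21: RHS = 13, y in [6, 17]  -> 2 point(s)
  x = 22: RHS = 6, y in [11, 12]  -> 2 point(s)
Affine points: 28. Add the point at infinity: total = 29.

#E(F_23) = 29


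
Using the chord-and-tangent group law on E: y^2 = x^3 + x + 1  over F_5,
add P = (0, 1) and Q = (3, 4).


P != Q, so use the chord formula.
s = (y2 - y1) / (x2 - x1) = (3) / (3) mod 5 = 1
x3 = s^2 - x1 - x2 mod 5 = 1^2 - 0 - 3 = 3
y3 = s (x1 - x3) - y1 mod 5 = 1 * (0 - 3) - 1 = 1

P + Q = (3, 1)


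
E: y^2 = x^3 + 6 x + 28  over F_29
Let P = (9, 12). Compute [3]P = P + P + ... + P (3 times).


k = 3 = 11_2 (binary, LSB first: 11)
Double-and-add from P = (9, 12):
  bit 0 = 1: acc = O + (9, 12) = (9, 12)
  bit 1 = 1: acc = (9, 12) + (4, 0) = (9, 17)

3P = (9, 17)


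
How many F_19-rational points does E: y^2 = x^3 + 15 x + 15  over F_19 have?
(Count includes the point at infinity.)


For each x in F_19, count y with y^2 = x^3 + 15 x + 15 mod 19:
  x = 3: RHS = 11, y in [7, 12]  -> 2 point(s)
  x = 4: RHS = 6, y in [5, 14]  -> 2 point(s)
  x = 5: RHS = 6, y in [5, 14]  -> 2 point(s)
  x = 6: RHS = 17, y in [6, 13]  -> 2 point(s)
  x = 7: RHS = 7, y in [8, 11]  -> 2 point(s)
  x = 8: RHS = 1, y in [1, 18]  -> 2 point(s)
  x = 9: RHS = 5, y in [9, 10]  -> 2 point(s)
  x = 10: RHS = 6, y in [5, 14]  -> 2 point(s)
  x = 12: RHS = 4, y in [2, 17]  -> 2 point(s)
  x = 14: RHS = 5, y in [9, 10]  -> 2 point(s)
  x = 15: RHS = 5, y in [9, 10]  -> 2 point(s)
  x = 16: RHS = 0, y in [0]  -> 1 point(s)
Affine points: 23. Add the point at infinity: total = 24.

#E(F_19) = 24


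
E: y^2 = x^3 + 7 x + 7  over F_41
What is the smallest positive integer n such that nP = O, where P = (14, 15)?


Compute successive multiples of P until we hit O:
  1P = (14, 15)
  2P = (18, 15)
  3P = (9, 26)
  4P = (13, 32)
  5P = (16, 19)
  6P = (15, 24)
  7P = (11, 12)
  8P = (17, 23)
  ... (continuing to 30P)
  30P = O

ord(P) = 30


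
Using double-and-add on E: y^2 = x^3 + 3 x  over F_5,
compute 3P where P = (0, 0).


k = 3 = 11_2 (binary, LSB first: 11)
Double-and-add from P = (0, 0):
  bit 0 = 1: acc = O + (0, 0) = (0, 0)
  bit 1 = 1: acc = (0, 0) + O = (0, 0)

3P = (0, 0)


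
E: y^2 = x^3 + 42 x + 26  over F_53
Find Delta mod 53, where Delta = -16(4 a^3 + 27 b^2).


4 a^3 + 27 b^2 = 4*42^3 + 27*26^2 = 296352 + 18252 = 314604
Delta = -16 * (314604) = -5033664
Delta mod 53 = 11

Delta = 11 (mod 53)


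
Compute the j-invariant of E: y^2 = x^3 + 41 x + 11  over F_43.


Delta = -16(4 a^3 + 27 b^2) mod 43 = 12
-1728 * (4 a)^3 = -1728 * (4*41)^3 mod 43 = 11
j = 11 * 12^(-1) mod 43 = 26

j = 26 (mod 43)


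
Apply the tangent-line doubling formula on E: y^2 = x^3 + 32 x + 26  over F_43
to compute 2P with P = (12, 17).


Doubling: s = (3 x1^2 + a) / (2 y1)
s = (3*12^2 + 32) / (2*17) mod 43 = 1
x3 = s^2 - 2 x1 mod 43 = 1^2 - 2*12 = 20
y3 = s (x1 - x3) - y1 mod 43 = 1 * (12 - 20) - 17 = 18

2P = (20, 18)


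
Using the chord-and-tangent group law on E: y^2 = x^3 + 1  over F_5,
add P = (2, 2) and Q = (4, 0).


P != Q, so use the chord formula.
s = (y2 - y1) / (x2 - x1) = (3) / (2) mod 5 = 4
x3 = s^2 - x1 - x2 mod 5 = 4^2 - 2 - 4 = 0
y3 = s (x1 - x3) - y1 mod 5 = 4 * (2 - 0) - 2 = 1

P + Q = (0, 1)


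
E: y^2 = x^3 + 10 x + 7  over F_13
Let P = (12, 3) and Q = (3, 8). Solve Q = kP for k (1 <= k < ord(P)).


Enumerate multiples of P until we hit Q = (3, 8):
  1P = (12, 3)
  2P = (2, 10)
  3P = (3, 5)
  4P = (8, 12)
  5P = (7, 2)
  6P = (6, 6)
  7P = (5, 0)
  8P = (6, 7)
  9P = (7, 11)
  10P = (8, 1)
  11P = (3, 8)
Match found at i = 11.

k = 11


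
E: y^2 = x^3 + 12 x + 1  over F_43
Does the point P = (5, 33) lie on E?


Check whether y^2 = x^3 + 12 x + 1 (mod 43) for (x, y) = (5, 33).
LHS: y^2 = 33^2 mod 43 = 14
RHS: x^3 + 12 x + 1 = 5^3 + 12*5 + 1 mod 43 = 14
LHS = RHS

Yes, on the curve


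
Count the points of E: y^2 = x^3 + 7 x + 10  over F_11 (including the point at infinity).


For each x in F_11, count y with y^2 = x^3 + 7 x + 10 mod 11:
  x = 3: RHS = 3, y in [5, 6]  -> 2 point(s)
  x = 4: RHS = 3, y in [5, 6]  -> 2 point(s)
  x = 5: RHS = 5, y in [4, 7]  -> 2 point(s)
  x = 6: RHS = 4, y in [2, 9]  -> 2 point(s)
Affine points: 8. Add the point at infinity: total = 9.

#E(F_11) = 9


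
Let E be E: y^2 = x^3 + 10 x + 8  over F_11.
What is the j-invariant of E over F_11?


Delta = -16(4 a^3 + 27 b^2) mod 11 = 4
-1728 * (4 a)^3 = -1728 * (4*10)^3 mod 11 = 9
j = 9 * 4^(-1) mod 11 = 5

j = 5 (mod 11)


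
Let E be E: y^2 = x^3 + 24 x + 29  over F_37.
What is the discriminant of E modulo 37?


4 a^3 + 27 b^2 = 4*24^3 + 27*29^2 = 55296 + 22707 = 78003
Delta = -16 * (78003) = -1248048
Delta mod 37 = 36

Delta = 36 (mod 37)


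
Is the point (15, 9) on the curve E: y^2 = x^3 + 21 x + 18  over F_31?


Check whether y^2 = x^3 + 21 x + 18 (mod 31) for (x, y) = (15, 9).
LHS: y^2 = 9^2 mod 31 = 19
RHS: x^3 + 21 x + 18 = 15^3 + 21*15 + 18 mod 31 = 19
LHS = RHS

Yes, on the curve


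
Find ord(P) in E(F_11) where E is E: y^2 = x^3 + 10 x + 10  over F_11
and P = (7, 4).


Compute successive multiples of P until we hit O:
  1P = (7, 4)
  2P = (9, 9)
  3P = (4, 9)
  4P = (4, 2)
  5P = (9, 2)
  6P = (7, 7)
  7P = O

ord(P) = 7


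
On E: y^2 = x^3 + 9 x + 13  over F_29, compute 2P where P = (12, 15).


k = 2 = 10_2 (binary, LSB first: 01)
Double-and-add from P = (12, 15):
  bit 0 = 0: acc unchanged = O
  bit 1 = 1: acc = O + (12, 14) = (12, 14)

2P = (12, 14)


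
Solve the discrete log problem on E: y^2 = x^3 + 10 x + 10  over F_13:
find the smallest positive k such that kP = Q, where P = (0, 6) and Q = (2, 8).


Enumerate multiples of P until we hit Q = (2, 8):
  1P = (0, 6)
  2P = (9, 6)
  3P = (4, 7)
  4P = (5, 9)
  5P = (12, 5)
  6P = (2, 5)
  7P = (8, 11)
  8P = (6, 0)
  9P = (8, 2)
  10P = (2, 8)
Match found at i = 10.

k = 10


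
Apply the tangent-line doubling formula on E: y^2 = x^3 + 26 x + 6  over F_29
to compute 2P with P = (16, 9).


Doubling: s = (3 x1^2 + a) / (2 y1)
s = (3*16^2 + 26) / (2*9) mod 29 = 28
x3 = s^2 - 2 x1 mod 29 = 28^2 - 2*16 = 27
y3 = s (x1 - x3) - y1 mod 29 = 28 * (16 - 27) - 9 = 2

2P = (27, 2)


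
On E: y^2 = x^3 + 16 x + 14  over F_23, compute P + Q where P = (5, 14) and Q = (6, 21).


P != Q, so use the chord formula.
s = (y2 - y1) / (x2 - x1) = (7) / (1) mod 23 = 7
x3 = s^2 - x1 - x2 mod 23 = 7^2 - 5 - 6 = 15
y3 = s (x1 - x3) - y1 mod 23 = 7 * (5 - 15) - 14 = 8

P + Q = (15, 8)


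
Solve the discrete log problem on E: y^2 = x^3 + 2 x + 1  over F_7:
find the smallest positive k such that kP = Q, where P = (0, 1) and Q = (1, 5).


Enumerate multiples of P until we hit Q = (1, 5):
  1P = (0, 1)
  2P = (1, 5)
Match found at i = 2.

k = 2


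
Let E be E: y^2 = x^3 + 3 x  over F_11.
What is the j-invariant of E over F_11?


Delta = -16(4 a^3 + 27 b^2) mod 11 = 10
-1728 * (4 a)^3 = -1728 * (4*3)^3 mod 11 = 10
j = 10 * 10^(-1) mod 11 = 1

j = 1 (mod 11)


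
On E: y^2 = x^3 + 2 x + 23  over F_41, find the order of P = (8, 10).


Compute successive multiples of P until we hit O:
  1P = (8, 10)
  2P = (17, 38)
  3P = (11, 8)
  4P = (27, 30)
  5P = (38, 21)
  6P = (37, 19)
  7P = (35, 0)
  8P = (37, 22)
  ... (continuing to 14P)
  14P = O

ord(P) = 14


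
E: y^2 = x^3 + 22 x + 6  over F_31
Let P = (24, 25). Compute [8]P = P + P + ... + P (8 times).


k = 8 = 1000_2 (binary, LSB first: 0001)
Double-and-add from P = (24, 25):
  bit 0 = 0: acc unchanged = O
  bit 1 = 0: acc unchanged = O
  bit 2 = 0: acc unchanged = O
  bit 3 = 1: acc = O + (27, 28) = (27, 28)

8P = (27, 28)


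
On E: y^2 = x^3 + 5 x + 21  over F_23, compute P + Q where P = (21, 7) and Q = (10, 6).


P != Q, so use the chord formula.
s = (y2 - y1) / (x2 - x1) = (22) / (12) mod 23 = 21
x3 = s^2 - x1 - x2 mod 23 = 21^2 - 21 - 10 = 19
y3 = s (x1 - x3) - y1 mod 23 = 21 * (21 - 19) - 7 = 12

P + Q = (19, 12)


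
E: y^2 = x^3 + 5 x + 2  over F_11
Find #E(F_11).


For each x in F_11, count y with y^2 = x^3 + 5 x + 2 mod 11:
  x = 2: RHS = 9, y in [3, 8]  -> 2 point(s)
  x = 3: RHS = 0, y in [0]  -> 1 point(s)
  x = 4: RHS = 9, y in [3, 8]  -> 2 point(s)
  x = 5: RHS = 9, y in [3, 8]  -> 2 point(s)
  x = 8: RHS = 4, y in [2, 9]  -> 2 point(s)
Affine points: 9. Add the point at infinity: total = 10.

#E(F_11) = 10


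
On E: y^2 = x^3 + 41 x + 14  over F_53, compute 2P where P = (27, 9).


Doubling: s = (3 x1^2 + a) / (2 y1)
s = (3*27^2 + 41) / (2*9) mod 53 = 6
x3 = s^2 - 2 x1 mod 53 = 6^2 - 2*27 = 35
y3 = s (x1 - x3) - y1 mod 53 = 6 * (27 - 35) - 9 = 49

2P = (35, 49)


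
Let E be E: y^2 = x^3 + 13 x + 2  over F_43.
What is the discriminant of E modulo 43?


4 a^3 + 27 b^2 = 4*13^3 + 27*2^2 = 8788 + 108 = 8896
Delta = -16 * (8896) = -142336
Delta mod 43 = 37

Delta = 37 (mod 43)


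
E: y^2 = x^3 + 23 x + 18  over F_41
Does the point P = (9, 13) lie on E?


Check whether y^2 = x^3 + 23 x + 18 (mod 41) for (x, y) = (9, 13).
LHS: y^2 = 13^2 mod 41 = 5
RHS: x^3 + 23 x + 18 = 9^3 + 23*9 + 18 mod 41 = 11
LHS != RHS

No, not on the curve


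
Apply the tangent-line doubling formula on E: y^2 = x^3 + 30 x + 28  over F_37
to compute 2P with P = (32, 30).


Doubling: s = (3 x1^2 + a) / (2 y1)
s = (3*32^2 + 30) / (2*30) mod 37 = 11
x3 = s^2 - 2 x1 mod 37 = 11^2 - 2*32 = 20
y3 = s (x1 - x3) - y1 mod 37 = 11 * (32 - 20) - 30 = 28

2P = (20, 28)


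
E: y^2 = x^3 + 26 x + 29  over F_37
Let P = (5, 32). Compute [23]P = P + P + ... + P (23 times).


k = 23 = 10111_2 (binary, LSB first: 11101)
Double-and-add from P = (5, 32):
  bit 0 = 1: acc = O + (5, 32) = (5, 32)
  bit 1 = 1: acc = (5, 32) + (28, 19) = (16, 8)
  bit 2 = 1: acc = (16, 8) + (7, 6) = (4, 7)
  bit 3 = 0: acc unchanged = (4, 7)
  bit 4 = 1: acc = (4, 7) + (27, 29) = (13, 23)

23P = (13, 23)


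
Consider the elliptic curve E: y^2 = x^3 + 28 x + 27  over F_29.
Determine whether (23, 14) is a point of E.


Check whether y^2 = x^3 + 28 x + 27 (mod 29) for (x, y) = (23, 14).
LHS: y^2 = 14^2 mod 29 = 22
RHS: x^3 + 28 x + 27 = 23^3 + 28*23 + 27 mod 29 = 20
LHS != RHS

No, not on the curve


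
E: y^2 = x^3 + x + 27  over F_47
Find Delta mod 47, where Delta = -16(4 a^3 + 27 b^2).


4 a^3 + 27 b^2 = 4*1^3 + 27*27^2 = 4 + 19683 = 19687
Delta = -16 * (19687) = -314992
Delta mod 47 = 2

Delta = 2 (mod 47)


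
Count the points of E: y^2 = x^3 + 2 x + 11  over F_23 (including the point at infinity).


For each x in F_23, count y with y^2 = x^3 + 2 x + 11 mod 23:
  x = 2: RHS = 0, y in [0]  -> 1 point(s)
  x = 5: RHS = 8, y in [10, 13]  -> 2 point(s)
  x = 6: RHS = 9, y in [3, 20]  -> 2 point(s)
  x = 7: RHS = 0, y in [0]  -> 1 point(s)
  x = 13: RHS = 3, y in [7, 16]  -> 2 point(s)
  x = 14: RHS = 0, y in [0]  -> 1 point(s)
  x = 15: RHS = 12, y in [9, 14]  -> 2 point(s)
  x = 17: RHS = 13, y in [6, 17]  -> 2 point(s)
  x = 19: RHS = 8, y in [10, 13]  -> 2 point(s)
  x = 20: RHS = 1, y in [1, 22]  -> 2 point(s)
  x = 22: RHS = 8, y in [10, 13]  -> 2 point(s)
Affine points: 19. Add the point at infinity: total = 20.

#E(F_23) = 20


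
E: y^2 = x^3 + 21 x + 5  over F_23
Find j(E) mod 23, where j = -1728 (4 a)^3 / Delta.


Delta = -16(4 a^3 + 27 b^2) mod 23 = 16
-1728 * (4 a)^3 = -1728 * (4*21)^3 mod 23 = 18
j = 18 * 16^(-1) mod 23 = 4

j = 4 (mod 23)


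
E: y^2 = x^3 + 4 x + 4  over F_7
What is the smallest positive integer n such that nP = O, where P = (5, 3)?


Compute successive multiples of P until we hit O:
  1P = (5, 3)
  2P = (1, 3)
  3P = (1, 4)
  4P = (5, 4)
  5P = O

ord(P) = 5


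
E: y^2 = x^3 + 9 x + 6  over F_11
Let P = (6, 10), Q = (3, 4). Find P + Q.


P != Q, so use the chord formula.
s = (y2 - y1) / (x2 - x1) = (5) / (8) mod 11 = 2
x3 = s^2 - x1 - x2 mod 11 = 2^2 - 6 - 3 = 6
y3 = s (x1 - x3) - y1 mod 11 = 2 * (6 - 6) - 10 = 1

P + Q = (6, 1)


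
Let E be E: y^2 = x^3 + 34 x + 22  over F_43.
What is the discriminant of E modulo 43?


4 a^3 + 27 b^2 = 4*34^3 + 27*22^2 = 157216 + 13068 = 170284
Delta = -16 * (170284) = -2724544
Delta mod 43 = 22

Delta = 22 (mod 43)


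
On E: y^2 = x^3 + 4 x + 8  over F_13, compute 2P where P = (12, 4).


Doubling: s = (3 x1^2 + a) / (2 y1)
s = (3*12^2 + 4) / (2*4) mod 13 = 9
x3 = s^2 - 2 x1 mod 13 = 9^2 - 2*12 = 5
y3 = s (x1 - x3) - y1 mod 13 = 9 * (12 - 5) - 4 = 7

2P = (5, 7)


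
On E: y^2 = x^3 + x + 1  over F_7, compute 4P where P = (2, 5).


k = 4 = 100_2 (binary, LSB first: 001)
Double-and-add from P = (2, 5):
  bit 0 = 0: acc unchanged = O
  bit 1 = 0: acc unchanged = O
  bit 2 = 1: acc = O + (2, 2) = (2, 2)

4P = (2, 2)


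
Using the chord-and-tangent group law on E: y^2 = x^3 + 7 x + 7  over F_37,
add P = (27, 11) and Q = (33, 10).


P != Q, so use the chord formula.
s = (y2 - y1) / (x2 - x1) = (36) / (6) mod 37 = 6
x3 = s^2 - x1 - x2 mod 37 = 6^2 - 27 - 33 = 13
y3 = s (x1 - x3) - y1 mod 37 = 6 * (27 - 13) - 11 = 36

P + Q = (13, 36)


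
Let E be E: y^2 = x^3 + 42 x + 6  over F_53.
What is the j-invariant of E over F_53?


Delta = -16(4 a^3 + 27 b^2) mod 53 = 43
-1728 * (4 a)^3 = -1728 * (4*42)^3 mod 53 = 45
j = 45 * 43^(-1) mod 53 = 22

j = 22 (mod 53)


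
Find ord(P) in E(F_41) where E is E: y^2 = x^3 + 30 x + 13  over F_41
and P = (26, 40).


Compute successive multiples of P until we hit O:
  1P = (26, 40)
  2P = (5, 40)
  3P = (10, 1)
  4P = (30, 22)
  5P = (36, 5)
  6P = (22, 28)
  7P = (2, 32)
  8P = (4, 22)
  ... (continuing to 47P)
  47P = O

ord(P) = 47


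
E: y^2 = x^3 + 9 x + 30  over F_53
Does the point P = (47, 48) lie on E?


Check whether y^2 = x^3 + 9 x + 30 (mod 53) for (x, y) = (47, 48).
LHS: y^2 = 48^2 mod 53 = 25
RHS: x^3 + 9 x + 30 = 47^3 + 9*47 + 30 mod 53 = 25
LHS = RHS

Yes, on the curve


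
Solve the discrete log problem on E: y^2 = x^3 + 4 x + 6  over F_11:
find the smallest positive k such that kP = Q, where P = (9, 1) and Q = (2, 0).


Enumerate multiples of P until we hit Q = (2, 0):
  1P = (9, 1)
  2P = (2, 0)
Match found at i = 2.

k = 2


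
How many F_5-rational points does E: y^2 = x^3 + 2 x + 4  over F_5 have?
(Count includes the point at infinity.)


For each x in F_5, count y with y^2 = x^3 + 2 x + 4 mod 5:
  x = 0: RHS = 4, y in [2, 3]  -> 2 point(s)
  x = 2: RHS = 1, y in [1, 4]  -> 2 point(s)
  x = 4: RHS = 1, y in [1, 4]  -> 2 point(s)
Affine points: 6. Add the point at infinity: total = 7.

#E(F_5) = 7


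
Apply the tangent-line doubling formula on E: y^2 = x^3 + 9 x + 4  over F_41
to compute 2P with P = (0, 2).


Doubling: s = (3 x1^2 + a) / (2 y1)
s = (3*0^2 + 9) / (2*2) mod 41 = 33
x3 = s^2 - 2 x1 mod 41 = 33^2 - 2*0 = 23
y3 = s (x1 - x3) - y1 mod 41 = 33 * (0 - 23) - 2 = 18

2P = (23, 18)


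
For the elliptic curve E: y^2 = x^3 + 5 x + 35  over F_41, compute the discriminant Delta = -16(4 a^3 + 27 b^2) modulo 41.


4 a^3 + 27 b^2 = 4*5^3 + 27*35^2 = 500 + 33075 = 33575
Delta = -16 * (33575) = -537200
Delta mod 41 = 23

Delta = 23 (mod 41)


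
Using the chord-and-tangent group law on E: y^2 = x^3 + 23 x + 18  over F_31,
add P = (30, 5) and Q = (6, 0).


P != Q, so use the chord formula.
s = (y2 - y1) / (x2 - x1) = (26) / (7) mod 31 = 17
x3 = s^2 - x1 - x2 mod 31 = 17^2 - 30 - 6 = 5
y3 = s (x1 - x3) - y1 mod 31 = 17 * (30 - 5) - 5 = 17

P + Q = (5, 17)


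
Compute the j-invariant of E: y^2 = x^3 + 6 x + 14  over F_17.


Delta = -16(4 a^3 + 27 b^2) mod 17 = 2
-1728 * (4 a)^3 = -1728 * (4*6)^3 mod 17 = 1
j = 1 * 2^(-1) mod 17 = 9

j = 9 (mod 17)


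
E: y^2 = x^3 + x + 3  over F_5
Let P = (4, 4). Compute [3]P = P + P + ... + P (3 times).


k = 3 = 11_2 (binary, LSB first: 11)
Double-and-add from P = (4, 4):
  bit 0 = 1: acc = O + (4, 4) = (4, 4)
  bit 1 = 1: acc = (4, 4) + (1, 0) = (4, 1)

3P = (4, 1)


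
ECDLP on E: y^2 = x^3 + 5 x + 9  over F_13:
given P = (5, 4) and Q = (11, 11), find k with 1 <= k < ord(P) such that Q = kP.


Enumerate multiples of P until we hit Q = (11, 11):
  1P = (5, 4)
  2P = (12, 4)
  3P = (9, 9)
  4P = (3, 5)
  5P = (2, 1)
  6P = (7, 7)
  7P = (0, 10)
  8P = (11, 11)
Match found at i = 8.

k = 8


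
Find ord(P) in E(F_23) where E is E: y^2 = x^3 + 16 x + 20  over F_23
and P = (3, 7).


Compute successive multiples of P until we hit O:
  1P = (3, 7)
  2P = (12, 13)
  3P = (11, 3)
  4P = (15, 22)
  5P = (8, 4)
  6P = (5, 8)
  7P = (21, 7)
  8P = (22, 16)
  ... (continuing to 19P)
  19P = O

ord(P) = 19


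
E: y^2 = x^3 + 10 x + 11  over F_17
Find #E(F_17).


For each x in F_17, count y with y^2 = x^3 + 10 x + 11 mod 17:
  x = 3: RHS = 0, y in [0]  -> 1 point(s)
  x = 4: RHS = 13, y in [8, 9]  -> 2 point(s)
  x = 5: RHS = 16, y in [4, 13]  -> 2 point(s)
  x = 6: RHS = 15, y in [7, 10]  -> 2 point(s)
  x = 7: RHS = 16, y in [4, 13]  -> 2 point(s)
  x = 8: RHS = 8, y in [5, 12]  -> 2 point(s)
  x = 13: RHS = 9, y in [3, 14]  -> 2 point(s)
  x = 15: RHS = 0, y in [0]  -> 1 point(s)
  x = 16: RHS = 0, y in [0]  -> 1 point(s)
Affine points: 15. Add the point at infinity: total = 16.

#E(F_17) = 16


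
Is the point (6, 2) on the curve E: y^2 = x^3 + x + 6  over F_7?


Check whether y^2 = x^3 + 1 x + 6 (mod 7) for (x, y) = (6, 2).
LHS: y^2 = 2^2 mod 7 = 4
RHS: x^3 + 1 x + 6 = 6^3 + 1*6 + 6 mod 7 = 4
LHS = RHS

Yes, on the curve


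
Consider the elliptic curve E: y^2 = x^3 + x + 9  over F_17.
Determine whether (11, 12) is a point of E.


Check whether y^2 = x^3 + 1 x + 9 (mod 17) for (x, y) = (11, 12).
LHS: y^2 = 12^2 mod 17 = 8
RHS: x^3 + 1 x + 9 = 11^3 + 1*11 + 9 mod 17 = 8
LHS = RHS

Yes, on the curve


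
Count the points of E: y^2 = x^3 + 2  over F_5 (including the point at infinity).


For each x in F_5, count y with y^2 = x^3 + 0 x + 2 mod 5:
  x = 2: RHS = 0, y in [0]  -> 1 point(s)
  x = 3: RHS = 4, y in [2, 3]  -> 2 point(s)
  x = 4: RHS = 1, y in [1, 4]  -> 2 point(s)
Affine points: 5. Add the point at infinity: total = 6.

#E(F_5) = 6


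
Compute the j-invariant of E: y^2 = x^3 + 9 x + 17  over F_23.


Delta = -16(4 a^3 + 27 b^2) mod 23 = 7
-1728 * (4 a)^3 = -1728 * (4*9)^3 mod 23 = 10
j = 10 * 7^(-1) mod 23 = 8

j = 8 (mod 23)


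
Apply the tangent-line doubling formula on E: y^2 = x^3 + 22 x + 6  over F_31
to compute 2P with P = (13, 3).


Doubling: s = (3 x1^2 + a) / (2 y1)
s = (3*13^2 + 22) / (2*3) mod 31 = 21
x3 = s^2 - 2 x1 mod 31 = 21^2 - 2*13 = 12
y3 = s (x1 - x3) - y1 mod 31 = 21 * (13 - 12) - 3 = 18

2P = (12, 18)


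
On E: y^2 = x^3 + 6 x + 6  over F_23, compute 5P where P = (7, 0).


k = 5 = 101_2 (binary, LSB first: 101)
Double-and-add from P = (7, 0):
  bit 0 = 1: acc = O + (7, 0) = (7, 0)
  bit 1 = 0: acc unchanged = (7, 0)
  bit 2 = 1: acc = (7, 0) + O = (7, 0)

5P = (7, 0)


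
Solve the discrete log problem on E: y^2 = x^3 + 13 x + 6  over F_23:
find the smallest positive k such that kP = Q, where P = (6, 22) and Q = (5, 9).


Enumerate multiples of P until we hit Q = (5, 9):
  1P = (6, 22)
  2P = (20, 20)
  3P = (5, 14)
  4P = (7, 16)
  5P = (0, 11)
  6P = (21, 8)
  7P = (12, 2)
  8P = (11, 10)
  9P = (9, 22)
  10P = (8, 1)
  11P = (10, 20)
  12P = (13, 16)
  13P = (16, 3)
  14P = (3, 16)
  15P = (18, 0)
  16P = (3, 7)
  17P = (16, 20)
  18P = (13, 7)
  19P = (10, 3)
  20P = (8, 22)
  21P = (9, 1)
  22P = (11, 13)
  23P = (12, 21)
  24P = (21, 15)
  25P = (0, 12)
  26P = (7, 7)
  27P = (5, 9)
Match found at i = 27.

k = 27


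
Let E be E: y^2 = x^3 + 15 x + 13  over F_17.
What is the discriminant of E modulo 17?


4 a^3 + 27 b^2 = 4*15^3 + 27*13^2 = 13500 + 4563 = 18063
Delta = -16 * (18063) = -289008
Delta mod 17 = 9

Delta = 9 (mod 17)


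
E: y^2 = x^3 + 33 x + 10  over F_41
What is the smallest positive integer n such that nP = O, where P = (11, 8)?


Compute successive multiples of P until we hit O:
  1P = (11, 8)
  2P = (14, 10)
  3P = (21, 40)
  4P = (34, 25)
  5P = (16, 40)
  6P = (32, 38)
  7P = (31, 22)
  8P = (4, 1)
  ... (continuing to 39P)
  39P = O

ord(P) = 39


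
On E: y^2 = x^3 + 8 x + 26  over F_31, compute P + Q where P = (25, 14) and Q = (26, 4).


P != Q, so use the chord formula.
s = (y2 - y1) / (x2 - x1) = (21) / (1) mod 31 = 21
x3 = s^2 - x1 - x2 mod 31 = 21^2 - 25 - 26 = 18
y3 = s (x1 - x3) - y1 mod 31 = 21 * (25 - 18) - 14 = 9

P + Q = (18, 9)


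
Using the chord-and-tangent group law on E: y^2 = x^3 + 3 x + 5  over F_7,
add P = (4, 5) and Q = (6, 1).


P != Q, so use the chord formula.
s = (y2 - y1) / (x2 - x1) = (3) / (2) mod 7 = 5
x3 = s^2 - x1 - x2 mod 7 = 5^2 - 4 - 6 = 1
y3 = s (x1 - x3) - y1 mod 7 = 5 * (4 - 1) - 5 = 3

P + Q = (1, 3)


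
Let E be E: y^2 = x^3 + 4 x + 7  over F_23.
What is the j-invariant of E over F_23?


Delta = -16(4 a^3 + 27 b^2) mod 23 = 13
-1728 * (4 a)^3 = -1728 * (4*4)^3 mod 23 = 17
j = 17 * 13^(-1) mod 23 = 19

j = 19 (mod 23)


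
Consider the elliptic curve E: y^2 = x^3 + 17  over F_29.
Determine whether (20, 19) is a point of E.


Check whether y^2 = x^3 + 0 x + 17 (mod 29) for (x, y) = (20, 19).
LHS: y^2 = 19^2 mod 29 = 13
RHS: x^3 + 0 x + 17 = 20^3 + 0*20 + 17 mod 29 = 13
LHS = RHS

Yes, on the curve


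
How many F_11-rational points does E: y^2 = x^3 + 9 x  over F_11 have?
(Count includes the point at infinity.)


For each x in F_11, count y with y^2 = x^3 + 9 x + 0 mod 11:
  x = 0: RHS = 0, y in [0]  -> 1 point(s)
  x = 2: RHS = 4, y in [2, 9]  -> 2 point(s)
  x = 4: RHS = 1, y in [1, 10]  -> 2 point(s)
  x = 5: RHS = 5, y in [4, 7]  -> 2 point(s)
  x = 8: RHS = 1, y in [1, 10]  -> 2 point(s)
  x = 10: RHS = 1, y in [1, 10]  -> 2 point(s)
Affine points: 11. Add the point at infinity: total = 12.

#E(F_11) = 12


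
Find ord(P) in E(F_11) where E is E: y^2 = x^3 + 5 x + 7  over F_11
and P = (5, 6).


Compute successive multiples of P until we hit O:
  1P = (5, 6)
  2P = (10, 1)
  3P = (8, 8)
  4P = (7, 0)
  5P = (8, 3)
  6P = (10, 10)
  7P = (5, 5)
  8P = O

ord(P) = 8


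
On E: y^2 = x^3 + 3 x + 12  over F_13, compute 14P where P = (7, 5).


k = 14 = 1110_2 (binary, LSB first: 0111)
Double-and-add from P = (7, 5):
  bit 0 = 0: acc unchanged = O
  bit 1 = 1: acc = O + (3, 3) = (3, 3)
  bit 2 = 1: acc = (3, 3) + (6, 8) = (1, 9)
  bit 3 = 1: acc = (1, 9) + (5, 3) = (6, 5)

14P = (6, 5)


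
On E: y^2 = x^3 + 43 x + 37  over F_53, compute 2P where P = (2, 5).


Doubling: s = (3 x1^2 + a) / (2 y1)
s = (3*2^2 + 43) / (2*5) mod 53 = 32
x3 = s^2 - 2 x1 mod 53 = 32^2 - 2*2 = 13
y3 = s (x1 - x3) - y1 mod 53 = 32 * (2 - 13) - 5 = 14

2P = (13, 14)


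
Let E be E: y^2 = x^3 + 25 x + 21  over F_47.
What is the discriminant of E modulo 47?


4 a^3 + 27 b^2 = 4*25^3 + 27*21^2 = 62500 + 11907 = 74407
Delta = -16 * (74407) = -1190512
Delta mod 47 = 45

Delta = 45 (mod 47)


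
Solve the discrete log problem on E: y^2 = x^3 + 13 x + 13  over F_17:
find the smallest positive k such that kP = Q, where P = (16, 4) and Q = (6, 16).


Enumerate multiples of P until we hit Q = (6, 16):
  1P = (16, 4)
  2P = (6, 16)
Match found at i = 2.

k = 2


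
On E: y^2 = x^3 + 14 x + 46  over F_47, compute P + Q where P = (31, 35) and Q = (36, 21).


P != Q, so use the chord formula.
s = (y2 - y1) / (x2 - x1) = (33) / (5) mod 47 = 16
x3 = s^2 - x1 - x2 mod 47 = 16^2 - 31 - 36 = 1
y3 = s (x1 - x3) - y1 mod 47 = 16 * (31 - 1) - 35 = 22

P + Q = (1, 22)


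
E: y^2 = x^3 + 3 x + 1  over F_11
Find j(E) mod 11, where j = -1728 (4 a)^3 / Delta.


Delta = -16(4 a^3 + 27 b^2) mod 11 = 7
-1728 * (4 a)^3 = -1728 * (4*3)^3 mod 11 = 10
j = 10 * 7^(-1) mod 11 = 3

j = 3 (mod 11)


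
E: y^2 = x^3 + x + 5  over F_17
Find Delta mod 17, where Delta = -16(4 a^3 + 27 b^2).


4 a^3 + 27 b^2 = 4*1^3 + 27*5^2 = 4 + 675 = 679
Delta = -16 * (679) = -10864
Delta mod 17 = 16

Delta = 16 (mod 17)


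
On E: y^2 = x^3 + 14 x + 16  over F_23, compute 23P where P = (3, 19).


k = 23 = 10111_2 (binary, LSB first: 11101)
Double-and-add from P = (3, 19):
  bit 0 = 1: acc = O + (3, 19) = (3, 19)
  bit 1 = 1: acc = (3, 19) + (12, 7) = (20, 19)
  bit 2 = 1: acc = (20, 19) + (0, 4) = (5, 21)
  bit 3 = 0: acc unchanged = (5, 21)
  bit 4 = 1: acc = (5, 21) + (14, 9) = (16, 9)

23P = (16, 9)


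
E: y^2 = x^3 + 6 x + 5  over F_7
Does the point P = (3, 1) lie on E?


Check whether y^2 = x^3 + 6 x + 5 (mod 7) for (x, y) = (3, 1).
LHS: y^2 = 1^2 mod 7 = 1
RHS: x^3 + 6 x + 5 = 3^3 + 6*3 + 5 mod 7 = 1
LHS = RHS

Yes, on the curve


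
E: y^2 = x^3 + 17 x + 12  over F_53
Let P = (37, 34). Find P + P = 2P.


Doubling: s = (3 x1^2 + a) / (2 y1)
s = (3*37^2 + 17) / (2*34) mod 53 = 17
x3 = s^2 - 2 x1 mod 53 = 17^2 - 2*37 = 3
y3 = s (x1 - x3) - y1 mod 53 = 17 * (37 - 3) - 34 = 14

2P = (3, 14)


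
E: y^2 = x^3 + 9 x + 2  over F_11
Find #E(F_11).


For each x in F_11, count y with y^2 = x^3 + 9 x + 2 mod 11:
  x = 1: RHS = 1, y in [1, 10]  -> 2 point(s)
  x = 3: RHS = 1, y in [1, 10]  -> 2 point(s)
  x = 4: RHS = 3, y in [5, 6]  -> 2 point(s)
  x = 7: RHS = 1, y in [1, 10]  -> 2 point(s)
  x = 8: RHS = 3, y in [5, 6]  -> 2 point(s)
  x = 9: RHS = 9, y in [3, 8]  -> 2 point(s)
  x = 10: RHS = 3, y in [5, 6]  -> 2 point(s)
Affine points: 14. Add the point at infinity: total = 15.

#E(F_11) = 15


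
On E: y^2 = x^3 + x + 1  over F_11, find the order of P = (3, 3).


Compute successive multiples of P until we hit O:
  1P = (3, 3)
  2P = (6, 5)
  3P = (0, 10)
  4P = (0, 1)
  5P = (6, 6)
  6P = (3, 8)
  7P = O

ord(P) = 7


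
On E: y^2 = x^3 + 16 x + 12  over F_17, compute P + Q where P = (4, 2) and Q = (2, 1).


P != Q, so use the chord formula.
s = (y2 - y1) / (x2 - x1) = (16) / (15) mod 17 = 9
x3 = s^2 - x1 - x2 mod 17 = 9^2 - 4 - 2 = 7
y3 = s (x1 - x3) - y1 mod 17 = 9 * (4 - 7) - 2 = 5

P + Q = (7, 5)


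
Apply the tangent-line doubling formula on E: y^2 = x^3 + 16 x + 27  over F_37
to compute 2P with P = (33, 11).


Doubling: s = (3 x1^2 + a) / (2 y1)
s = (3*33^2 + 16) / (2*11) mod 37 = 13
x3 = s^2 - 2 x1 mod 37 = 13^2 - 2*33 = 29
y3 = s (x1 - x3) - y1 mod 37 = 13 * (33 - 29) - 11 = 4

2P = (29, 4)


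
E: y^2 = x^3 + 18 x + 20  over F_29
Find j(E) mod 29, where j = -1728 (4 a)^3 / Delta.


Delta = -16(4 a^3 + 27 b^2) mod 29 = 22
-1728 * (4 a)^3 = -1728 * (4*18)^3 mod 29 = 13
j = 13 * 22^(-1) mod 29 = 23

j = 23 (mod 29)


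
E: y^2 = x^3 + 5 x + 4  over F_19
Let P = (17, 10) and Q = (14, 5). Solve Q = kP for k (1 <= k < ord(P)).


Enumerate multiples of P until we hit Q = (14, 5):
  1P = (17, 10)
  2P = (8, 10)
  3P = (13, 9)
  4P = (14, 5)
Match found at i = 4.

k = 4


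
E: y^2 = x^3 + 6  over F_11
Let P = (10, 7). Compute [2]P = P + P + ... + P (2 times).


k = 2 = 10_2 (binary, LSB first: 01)
Double-and-add from P = (10, 7):
  bit 0 = 0: acc unchanged = O
  bit 1 = 1: acc = O + (3, 0) = (3, 0)

2P = (3, 0)


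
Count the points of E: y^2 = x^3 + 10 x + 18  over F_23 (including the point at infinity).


For each x in F_23, count y with y^2 = x^3 + 10 x + 18 mod 23:
  x = 0: RHS = 18, y in [8, 15]  -> 2 point(s)
  x = 1: RHS = 6, y in [11, 12]  -> 2 point(s)
  x = 2: RHS = 0, y in [0]  -> 1 point(s)
  x = 3: RHS = 6, y in [11, 12]  -> 2 point(s)
  x = 5: RHS = 9, y in [3, 20]  -> 2 point(s)
  x = 6: RHS = 18, y in [8, 15]  -> 2 point(s)
  x = 8: RHS = 12, y in [9, 14]  -> 2 point(s)
  x = 9: RHS = 9, y in [3, 20]  -> 2 point(s)
  x = 12: RHS = 3, y in [7, 16]  -> 2 point(s)
  x = 14: RHS = 4, y in [2, 21]  -> 2 point(s)
  x = 15: RHS = 1, y in [1, 22]  -> 2 point(s)
  x = 17: RHS = 18, y in [8, 15]  -> 2 point(s)
  x = 18: RHS = 4, y in [2, 21]  -> 2 point(s)
  x = 19: RHS = 6, y in [11, 12]  -> 2 point(s)
  x = 21: RHS = 13, y in [6, 17]  -> 2 point(s)
Affine points: 29. Add the point at infinity: total = 30.

#E(F_23) = 30


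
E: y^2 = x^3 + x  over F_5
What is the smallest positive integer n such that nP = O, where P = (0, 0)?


Compute successive multiples of P until we hit O:
  1P = (0, 0)
  2P = O

ord(P) = 2


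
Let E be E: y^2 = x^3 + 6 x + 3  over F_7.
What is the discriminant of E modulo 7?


4 a^3 + 27 b^2 = 4*6^3 + 27*3^2 = 864 + 243 = 1107
Delta = -16 * (1107) = -17712
Delta mod 7 = 5

Delta = 5 (mod 7)


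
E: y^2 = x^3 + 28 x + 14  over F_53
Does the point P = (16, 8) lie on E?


Check whether y^2 = x^3 + 28 x + 14 (mod 53) for (x, y) = (16, 8).
LHS: y^2 = 8^2 mod 53 = 11
RHS: x^3 + 28 x + 14 = 16^3 + 28*16 + 14 mod 53 = 0
LHS != RHS

No, not on the curve


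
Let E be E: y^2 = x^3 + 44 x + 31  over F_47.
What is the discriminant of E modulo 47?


4 a^3 + 27 b^2 = 4*44^3 + 27*31^2 = 340736 + 25947 = 366683
Delta = -16 * (366683) = -5866928
Delta mod 47 = 35

Delta = 35 (mod 47)


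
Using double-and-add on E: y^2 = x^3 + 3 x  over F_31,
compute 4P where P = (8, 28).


k = 4 = 100_2 (binary, LSB first: 001)
Double-and-add from P = (8, 28):
  bit 0 = 0: acc unchanged = O
  bit 1 = 0: acc unchanged = O
  bit 2 = 1: acc = O + (20, 0) = (20, 0)

4P = (20, 0)


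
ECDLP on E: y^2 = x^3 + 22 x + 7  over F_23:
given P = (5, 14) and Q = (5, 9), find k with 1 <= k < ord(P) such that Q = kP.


Enumerate multiples of P until we hit Q = (5, 9):
  1P = (5, 14)
  2P = (14, 0)
  3P = (5, 9)
Match found at i = 3.

k = 3


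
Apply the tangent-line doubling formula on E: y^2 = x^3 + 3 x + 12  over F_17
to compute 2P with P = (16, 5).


Doubling: s = (3 x1^2 + a) / (2 y1)
s = (3*16^2 + 3) / (2*5) mod 17 = 4
x3 = s^2 - 2 x1 mod 17 = 4^2 - 2*16 = 1
y3 = s (x1 - x3) - y1 mod 17 = 4 * (16 - 1) - 5 = 4

2P = (1, 4)


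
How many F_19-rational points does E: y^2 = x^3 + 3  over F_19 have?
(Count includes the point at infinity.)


For each x in F_19, count y with y^2 = x^3 + 0 x + 3 mod 19:
  x = 1: RHS = 4, y in [2, 17]  -> 2 point(s)
  x = 2: RHS = 11, y in [7, 12]  -> 2 point(s)
  x = 3: RHS = 11, y in [7, 12]  -> 2 point(s)
  x = 7: RHS = 4, y in [2, 17]  -> 2 point(s)
  x = 11: RHS = 4, y in [2, 17]  -> 2 point(s)
  x = 14: RHS = 11, y in [7, 12]  -> 2 point(s)
Affine points: 12. Add the point at infinity: total = 13.

#E(F_19) = 13


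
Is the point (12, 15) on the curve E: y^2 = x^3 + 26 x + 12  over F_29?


Check whether y^2 = x^3 + 26 x + 12 (mod 29) for (x, y) = (12, 15).
LHS: y^2 = 15^2 mod 29 = 22
RHS: x^3 + 26 x + 12 = 12^3 + 26*12 + 12 mod 29 = 22
LHS = RHS

Yes, on the curve


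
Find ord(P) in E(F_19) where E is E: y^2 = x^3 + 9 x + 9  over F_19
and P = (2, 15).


Compute successive multiples of P until we hit O:
  1P = (2, 15)
  2P = (2, 4)
  3P = O

ord(P) = 3


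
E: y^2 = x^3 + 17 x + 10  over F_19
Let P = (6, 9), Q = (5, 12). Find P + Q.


P != Q, so use the chord formula.
s = (y2 - y1) / (x2 - x1) = (3) / (18) mod 19 = 16
x3 = s^2 - x1 - x2 mod 19 = 16^2 - 6 - 5 = 17
y3 = s (x1 - x3) - y1 mod 19 = 16 * (6 - 17) - 9 = 5

P + Q = (17, 5)


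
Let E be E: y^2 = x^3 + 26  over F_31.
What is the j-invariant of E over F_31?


Delta = -16(4 a^3 + 27 b^2) mod 31 = 19
-1728 * (4 a)^3 = -1728 * (4*0)^3 mod 31 = 0
j = 0 * 19^(-1) mod 31 = 0

j = 0 (mod 31)


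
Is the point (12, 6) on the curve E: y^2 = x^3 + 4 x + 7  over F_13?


Check whether y^2 = x^3 + 4 x + 7 (mod 13) for (x, y) = (12, 6).
LHS: y^2 = 6^2 mod 13 = 10
RHS: x^3 + 4 x + 7 = 12^3 + 4*12 + 7 mod 13 = 2
LHS != RHS

No, not on the curve


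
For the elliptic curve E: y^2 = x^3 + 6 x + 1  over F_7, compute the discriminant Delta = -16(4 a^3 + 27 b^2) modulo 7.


4 a^3 + 27 b^2 = 4*6^3 + 27*1^2 = 864 + 27 = 891
Delta = -16 * (891) = -14256
Delta mod 7 = 3

Delta = 3 (mod 7)


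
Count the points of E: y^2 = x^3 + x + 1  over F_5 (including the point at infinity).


For each x in F_5, count y with y^2 = x^3 + 1 x + 1 mod 5:
  x = 0: RHS = 1, y in [1, 4]  -> 2 point(s)
  x = 2: RHS = 1, y in [1, 4]  -> 2 point(s)
  x = 3: RHS = 1, y in [1, 4]  -> 2 point(s)
  x = 4: RHS = 4, y in [2, 3]  -> 2 point(s)
Affine points: 8. Add the point at infinity: total = 9.

#E(F_5) = 9


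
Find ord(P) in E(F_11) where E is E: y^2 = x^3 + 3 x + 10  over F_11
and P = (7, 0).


Compute successive multiples of P until we hit O:
  1P = (7, 0)
  2P = O

ord(P) = 2


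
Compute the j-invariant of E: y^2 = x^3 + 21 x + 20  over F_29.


Delta = -16(4 a^3 + 27 b^2) mod 29 = 9
-1728 * (4 a)^3 = -1728 * (4*21)^3 mod 29 = 24
j = 24 * 9^(-1) mod 29 = 22

j = 22 (mod 29)


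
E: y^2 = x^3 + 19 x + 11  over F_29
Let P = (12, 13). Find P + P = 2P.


Doubling: s = (3 x1^2 + a) / (2 y1)
s = (3*12^2 + 19) / (2*13) mod 29 = 14
x3 = s^2 - 2 x1 mod 29 = 14^2 - 2*12 = 27
y3 = s (x1 - x3) - y1 mod 29 = 14 * (12 - 27) - 13 = 9

2P = (27, 9)


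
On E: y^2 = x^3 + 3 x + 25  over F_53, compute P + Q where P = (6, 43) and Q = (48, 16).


P != Q, so use the chord formula.
s = (y2 - y1) / (x2 - x1) = (26) / (42) mod 53 = 41
x3 = s^2 - x1 - x2 mod 53 = 41^2 - 6 - 48 = 37
y3 = s (x1 - x3) - y1 mod 53 = 41 * (6 - 37) - 43 = 11

P + Q = (37, 11)


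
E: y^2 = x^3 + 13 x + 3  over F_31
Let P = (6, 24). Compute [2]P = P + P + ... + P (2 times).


k = 2 = 10_2 (binary, LSB first: 01)
Double-and-add from P = (6, 24):
  bit 0 = 0: acc unchanged = O
  bit 1 = 1: acc = O + (23, 10) = (23, 10)

2P = (23, 10)


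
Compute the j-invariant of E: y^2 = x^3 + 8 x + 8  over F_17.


Delta = -16(4 a^3 + 27 b^2) mod 17 = 2
-1728 * (4 a)^3 = -1728 * (4*8)^3 mod 17 = 3
j = 3 * 2^(-1) mod 17 = 10

j = 10 (mod 17)


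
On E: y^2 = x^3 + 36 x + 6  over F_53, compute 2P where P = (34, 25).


Doubling: s = (3 x1^2 + a) / (2 y1)
s = (3*34^2 + 36) / (2*25) mod 53 = 51
x3 = s^2 - 2 x1 mod 53 = 51^2 - 2*34 = 42
y3 = s (x1 - x3) - y1 mod 53 = 51 * (34 - 42) - 25 = 44

2P = (42, 44)


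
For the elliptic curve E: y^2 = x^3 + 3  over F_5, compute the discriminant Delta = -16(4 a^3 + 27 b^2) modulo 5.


4 a^3 + 27 b^2 = 4*0^3 + 27*3^2 = 0 + 243 = 243
Delta = -16 * (243) = -3888
Delta mod 5 = 2

Delta = 2 (mod 5)


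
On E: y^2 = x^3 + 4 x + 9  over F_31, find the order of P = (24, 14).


Compute successive multiples of P until we hit O:
  1P = (24, 14)
  2P = (2, 5)
  3P = (6, 30)
  4P = (6, 1)
  5P = (2, 26)
  6P = (24, 17)
  7P = O

ord(P) = 7


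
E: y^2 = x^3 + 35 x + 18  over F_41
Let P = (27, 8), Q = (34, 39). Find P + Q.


P != Q, so use the chord formula.
s = (y2 - y1) / (x2 - x1) = (31) / (7) mod 41 = 22
x3 = s^2 - x1 - x2 mod 41 = 22^2 - 27 - 34 = 13
y3 = s (x1 - x3) - y1 mod 41 = 22 * (27 - 13) - 8 = 13

P + Q = (13, 13)


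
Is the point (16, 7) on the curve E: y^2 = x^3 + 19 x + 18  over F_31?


Check whether y^2 = x^3 + 19 x + 18 (mod 31) for (x, y) = (16, 7).
LHS: y^2 = 7^2 mod 31 = 18
RHS: x^3 + 19 x + 18 = 16^3 + 19*16 + 18 mod 31 = 16
LHS != RHS

No, not on the curve


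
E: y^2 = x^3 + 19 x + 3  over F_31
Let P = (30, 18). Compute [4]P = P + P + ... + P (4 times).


k = 4 = 100_2 (binary, LSB first: 001)
Double-and-add from P = (30, 18):
  bit 0 = 0: acc unchanged = O
  bit 1 = 0: acc unchanged = O
  bit 2 = 1: acc = O + (27, 24) = (27, 24)

4P = (27, 24)
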